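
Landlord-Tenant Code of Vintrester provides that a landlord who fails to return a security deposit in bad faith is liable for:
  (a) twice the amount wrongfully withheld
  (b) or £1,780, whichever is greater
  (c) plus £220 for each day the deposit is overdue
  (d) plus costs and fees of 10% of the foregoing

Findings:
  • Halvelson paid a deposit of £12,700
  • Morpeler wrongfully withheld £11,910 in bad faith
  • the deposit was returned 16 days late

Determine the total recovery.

Recovery: £30,074

Doubled: 2 × £11,910 = £23,820
Minimum £1,780: £23,820 meets the minimum, no increase.
Late-return penalty: 16 × £220 = £3,520
Damages plus late penalty: £23,820 + £3,520 = £27,340
Costs and fees: 10% of £27,340 = £2,734
Total recovery: £27,340 + £2,734 = £30,074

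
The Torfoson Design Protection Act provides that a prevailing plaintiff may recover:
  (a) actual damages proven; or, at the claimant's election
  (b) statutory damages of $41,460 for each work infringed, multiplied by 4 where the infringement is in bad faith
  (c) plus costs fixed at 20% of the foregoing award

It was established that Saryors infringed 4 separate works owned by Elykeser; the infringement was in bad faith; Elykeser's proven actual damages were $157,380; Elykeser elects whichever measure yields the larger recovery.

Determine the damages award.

Statutory damages: 4 × $41,460 = $165,840
Multiplied by 4: 4 × $165,840 = $663,360
Greater of actual damages ($157,380) or enhanced statutory damages ($663,360): $663,360
Costs: 20% of $663,360 = $132,672
Award plus costs: $663,360 + $132,672 = $796,032

$796,032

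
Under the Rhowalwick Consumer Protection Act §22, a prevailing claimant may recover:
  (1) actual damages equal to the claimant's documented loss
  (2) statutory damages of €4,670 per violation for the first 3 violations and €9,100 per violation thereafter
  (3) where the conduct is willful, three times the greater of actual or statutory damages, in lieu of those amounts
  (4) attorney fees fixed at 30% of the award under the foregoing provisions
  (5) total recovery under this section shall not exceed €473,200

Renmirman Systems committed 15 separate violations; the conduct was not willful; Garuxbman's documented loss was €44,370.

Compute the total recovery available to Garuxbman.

First 3 violations: 3 × €4,670 = €14,010
Remaining violations: (15 − 3) × €9,100 = €109,200
Statutory damages: €14,010 + €109,200 = €123,210
Conduct not willful: the in-lieu enhancement does not apply.
Actual plus statutory damages: €44,370 + €123,210 = €167,580
Attorney fees: 30% of €167,580 = €50,274
Total before cap: €167,580 + €50,274 = €217,854
Cap at €473,200: €217,854 is within the cap, no reduction.

€217,854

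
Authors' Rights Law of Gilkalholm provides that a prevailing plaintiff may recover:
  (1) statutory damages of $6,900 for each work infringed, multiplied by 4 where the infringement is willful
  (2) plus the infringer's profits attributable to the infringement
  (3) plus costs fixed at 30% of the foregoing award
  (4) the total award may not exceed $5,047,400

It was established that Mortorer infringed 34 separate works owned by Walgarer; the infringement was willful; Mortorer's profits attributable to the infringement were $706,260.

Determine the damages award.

$2,138,058

Statutory damages: 34 × $6,900 = $234,600
Multiplied by 4: 4 × $234,600 = $938,400
Combined award: $938,400 + $706,260 = $1,644,660
Costs: 30% of $1,644,660 = $493,398
Award plus costs: $1,644,660 + $493,398 = $2,138,058
Cap at $5,047,400: $2,138,058 is within the cap, no reduction.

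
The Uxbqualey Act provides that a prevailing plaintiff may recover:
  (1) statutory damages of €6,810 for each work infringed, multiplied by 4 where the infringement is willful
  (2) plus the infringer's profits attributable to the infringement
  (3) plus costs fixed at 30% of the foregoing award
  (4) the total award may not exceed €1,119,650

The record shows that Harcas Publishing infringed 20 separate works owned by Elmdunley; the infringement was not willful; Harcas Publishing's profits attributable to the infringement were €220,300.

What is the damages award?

€463,450

Statutory damages: 20 × €6,810 = €136,200
Infringement not willful: no ×4 enhancement.
Combined award: €136,200 + €220,300 = €356,500
Costs: 30% of €356,500 = €106,950
Award plus costs: €356,500 + €106,950 = €463,450
Cap at €1,119,650: €463,450 is within the cap, no reduction.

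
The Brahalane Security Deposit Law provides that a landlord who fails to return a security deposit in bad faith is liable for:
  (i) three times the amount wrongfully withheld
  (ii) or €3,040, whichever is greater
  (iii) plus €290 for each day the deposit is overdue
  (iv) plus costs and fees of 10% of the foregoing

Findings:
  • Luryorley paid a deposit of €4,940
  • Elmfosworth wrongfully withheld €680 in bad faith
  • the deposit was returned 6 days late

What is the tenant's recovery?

Trebled: 3 × €680 = €2,040
Minimum €3,040: €2,040 is below the minimum → €3,040
Late-return penalty: 6 × €290 = €1,740
Damages plus late penalty: €3,040 + €1,740 = €4,780
Costs and fees: 10% of €4,780 = €478
Total recovery: €4,780 + €478 = €5,258

Recovery: €5,258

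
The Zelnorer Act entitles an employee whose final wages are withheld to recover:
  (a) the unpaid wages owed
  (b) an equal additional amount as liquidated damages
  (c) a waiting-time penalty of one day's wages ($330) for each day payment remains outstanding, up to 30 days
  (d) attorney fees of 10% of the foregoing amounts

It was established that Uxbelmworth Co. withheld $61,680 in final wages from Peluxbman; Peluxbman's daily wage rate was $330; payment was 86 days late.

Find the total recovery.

Liquidated damages (equal amount): $61,680
Penalty days: min(86, 30) = 30
Waiting-time penalty: 30 × $330 = $9,900
Subtotal: $61,680 + $61,680 + $9,900 = $133,260
Attorney fees: 10% of $133,260 = $13,326
Total award: $133,260 + $13,326 = $146,586

$146,586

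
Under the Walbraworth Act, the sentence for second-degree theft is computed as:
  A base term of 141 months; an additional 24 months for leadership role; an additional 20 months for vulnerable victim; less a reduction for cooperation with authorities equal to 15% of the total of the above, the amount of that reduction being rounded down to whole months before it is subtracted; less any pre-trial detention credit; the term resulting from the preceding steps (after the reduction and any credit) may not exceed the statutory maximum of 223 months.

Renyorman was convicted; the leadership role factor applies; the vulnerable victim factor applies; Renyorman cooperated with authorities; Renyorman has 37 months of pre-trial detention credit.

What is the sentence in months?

121 months

Leadership role enhancement: +24 months
Vulnerable victim enhancement: +20 months
Adjusted term: 141 months + 24 months + 20 months = 185 months
Cooperation with authorities reduction: 15% of 185 months = 27 months (rounded down)
After reduction: 185 − 27 = 158 months
Less pre-trial detention credit: 158 months − 37 months = 121 months
Cap at 223 months: 121 months is within the cap, no reduction.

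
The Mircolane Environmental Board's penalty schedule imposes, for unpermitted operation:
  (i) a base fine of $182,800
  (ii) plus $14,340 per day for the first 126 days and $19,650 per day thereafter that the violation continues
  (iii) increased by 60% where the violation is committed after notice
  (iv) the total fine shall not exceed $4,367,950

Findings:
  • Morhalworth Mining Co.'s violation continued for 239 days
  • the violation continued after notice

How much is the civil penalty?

First 126 days: 126 × $14,340 = $1,806,840
Remaining days: (239 − 126) × $19,650 = $2,220,450
Per-day component: $1,806,840 + $2,220,450 = $4,027,290
Base plus per-day: $182,800 + $4,027,290 = $4,210,090
Enhancement: 60% of $4,210,090 = $2,526,054
Enhanced fine: $4,210,090 + $2,526,054 = $6,736,144
Cap at $4,367,950: $6,736,144 exceeds the cap → $4,367,950

$4,367,950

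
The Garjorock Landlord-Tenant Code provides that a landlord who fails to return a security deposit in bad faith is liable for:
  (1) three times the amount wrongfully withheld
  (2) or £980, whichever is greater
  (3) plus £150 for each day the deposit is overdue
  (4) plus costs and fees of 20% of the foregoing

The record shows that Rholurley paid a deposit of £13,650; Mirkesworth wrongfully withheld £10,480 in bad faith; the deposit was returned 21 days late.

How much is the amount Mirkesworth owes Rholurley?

Trebled: 3 × £10,480 = £31,440
Minimum £980: £31,440 meets the minimum, no increase.
Late-return penalty: 21 × £150 = £3,150
Damages plus late penalty: £31,440 + £3,150 = £34,590
Costs and fees: 20% of £34,590 = £6,918
Total recovery: £34,590 + £6,918 = £41,508

£41,508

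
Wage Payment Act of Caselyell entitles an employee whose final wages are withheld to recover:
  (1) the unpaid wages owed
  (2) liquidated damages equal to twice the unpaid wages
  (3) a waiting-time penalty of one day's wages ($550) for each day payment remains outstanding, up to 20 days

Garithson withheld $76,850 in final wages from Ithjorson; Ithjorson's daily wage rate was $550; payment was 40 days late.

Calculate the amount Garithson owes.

$241,550

Doubled: 2 × $76,850 = $153,700
Penalty days: min(40, 20) = 20
Waiting-time penalty: 20 × $550 = $11,000
Total award: $76,850 + $153,700 + $11,000 = $241,550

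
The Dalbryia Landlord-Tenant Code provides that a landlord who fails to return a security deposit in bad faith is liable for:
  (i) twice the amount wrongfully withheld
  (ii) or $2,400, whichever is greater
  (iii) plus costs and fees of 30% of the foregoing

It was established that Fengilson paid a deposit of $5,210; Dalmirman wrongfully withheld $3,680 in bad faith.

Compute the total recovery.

$9,568

Doubled: 2 × $3,680 = $7,360
Minimum $2,400: $7,360 meets the minimum, no increase.
Costs and fees: 30% of $7,360 = $2,208
Total recovery: $7,360 + $2,208 = $9,568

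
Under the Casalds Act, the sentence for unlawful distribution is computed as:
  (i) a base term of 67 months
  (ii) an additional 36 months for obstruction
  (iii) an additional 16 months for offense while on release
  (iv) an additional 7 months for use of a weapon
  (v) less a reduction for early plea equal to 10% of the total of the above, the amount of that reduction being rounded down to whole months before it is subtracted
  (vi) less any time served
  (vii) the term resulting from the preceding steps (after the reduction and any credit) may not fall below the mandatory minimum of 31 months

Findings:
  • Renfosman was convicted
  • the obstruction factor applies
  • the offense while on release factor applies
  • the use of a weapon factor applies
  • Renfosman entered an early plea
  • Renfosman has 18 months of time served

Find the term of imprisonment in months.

Sentence: 96 months

Obstruction enhancement: +36 months
Offense while on release enhancement: +16 months
Use of a weapon enhancement: +7 months
Adjusted term: 67 months + 36 months + 16 months + 7 months = 126 months
Early plea reduction: 10% of 126 months = 12 months (rounded down)
After reduction: 126 − 12 = 114 months
Less time served: 114 months − 18 months = 96 months
Minimum 31 months: 96 months meets the minimum, no increase.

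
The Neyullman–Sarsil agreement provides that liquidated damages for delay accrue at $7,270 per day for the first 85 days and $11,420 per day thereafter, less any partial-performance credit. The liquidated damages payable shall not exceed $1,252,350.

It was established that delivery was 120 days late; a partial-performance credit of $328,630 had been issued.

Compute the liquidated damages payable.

First 85 days: 85 × $7,270 = $617,950
Remaining days: (120 − 85) × $11,420 = $399,700
Accrued per-day damages: $617,950 + $399,700 = $1,017,650
Less partial-performance credit: $1,017,650 − $328,630 = $689,020
Cap at $1,252,350: $689,020 is within the cap, no reduction.

$689,020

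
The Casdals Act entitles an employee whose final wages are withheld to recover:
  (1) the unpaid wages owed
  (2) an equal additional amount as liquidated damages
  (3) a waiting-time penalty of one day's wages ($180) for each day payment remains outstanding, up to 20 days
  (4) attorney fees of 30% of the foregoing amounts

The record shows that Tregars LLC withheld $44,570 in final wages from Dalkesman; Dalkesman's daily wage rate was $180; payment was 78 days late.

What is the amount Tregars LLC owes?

$120,562

Liquidated damages (equal amount): $44,570
Penalty days: min(78, 20) = 20
Waiting-time penalty: 20 × $180 = $3,600
Subtotal: $44,570 + $44,570 + $3,600 = $92,740
Attorney fees: 30% of $92,740 = $27,822
Total award: $92,740 + $27,822 = $120,562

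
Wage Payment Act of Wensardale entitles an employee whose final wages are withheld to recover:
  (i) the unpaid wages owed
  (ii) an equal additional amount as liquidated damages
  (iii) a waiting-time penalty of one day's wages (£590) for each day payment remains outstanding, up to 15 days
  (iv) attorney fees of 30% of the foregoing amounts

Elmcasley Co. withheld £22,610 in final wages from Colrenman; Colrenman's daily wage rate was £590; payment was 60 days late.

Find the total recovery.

Total award: £70,291

Liquidated damages (equal amount): £22,610
Penalty days: min(60, 15) = 15
Waiting-time penalty: 15 × £590 = £8,850
Subtotal: £22,610 + £22,610 + £8,850 = £54,070
Attorney fees: 30% of £54,070 = £16,221
Total award: £54,070 + £16,221 = £70,291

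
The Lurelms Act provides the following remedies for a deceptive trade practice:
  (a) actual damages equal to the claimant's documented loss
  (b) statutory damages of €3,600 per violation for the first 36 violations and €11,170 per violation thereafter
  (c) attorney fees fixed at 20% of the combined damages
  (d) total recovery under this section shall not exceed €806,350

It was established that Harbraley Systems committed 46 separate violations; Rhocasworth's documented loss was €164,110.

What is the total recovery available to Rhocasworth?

First 36 violations: 36 × €3,600 = €129,600
Remaining violations: (46 − 36) × €11,170 = €111,700
Statutory damages: €129,600 + €111,700 = €241,300
Combined damages: €164,110 + €241,300 = €405,410
Attorney fees: 20% of €405,410 = €81,082
Total before cap: €405,410 + €81,082 = €486,492
Cap at €806,350: €486,492 is within the cap, no reduction.

€486,492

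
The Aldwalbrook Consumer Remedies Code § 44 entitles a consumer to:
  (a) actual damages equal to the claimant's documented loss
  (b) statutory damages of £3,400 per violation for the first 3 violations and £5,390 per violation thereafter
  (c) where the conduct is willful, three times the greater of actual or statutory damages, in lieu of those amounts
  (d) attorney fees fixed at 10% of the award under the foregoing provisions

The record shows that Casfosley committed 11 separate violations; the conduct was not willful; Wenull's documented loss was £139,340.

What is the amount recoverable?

First 3 violations: 3 × £3,400 = £10,200
Remaining violations: (11 − 3) × £5,390 = £43,120
Statutory damages: £10,200 + £43,120 = £53,320
Conduct not willful: the in-lieu enhancement does not apply.
Actual plus statutory damages: £139,340 + £53,320 = £192,660
Attorney fees: 10% of £192,660 = £19,266
Total recovery: £192,660 + £19,266 = £211,926

£211,926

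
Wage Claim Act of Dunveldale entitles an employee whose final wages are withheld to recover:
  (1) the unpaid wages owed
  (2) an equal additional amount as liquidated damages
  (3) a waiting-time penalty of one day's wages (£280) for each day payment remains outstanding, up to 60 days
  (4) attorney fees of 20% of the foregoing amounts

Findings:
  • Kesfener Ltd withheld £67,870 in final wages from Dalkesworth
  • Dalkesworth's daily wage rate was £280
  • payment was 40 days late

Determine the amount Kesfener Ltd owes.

Liquidated damages (equal amount): £67,870
Penalty days: min(40, 60) = 40
Waiting-time penalty: 40 × £280 = £11,200
Subtotal: £67,870 + £67,870 + £11,200 = £146,940
Attorney fees: 20% of £146,940 = £29,388
Total award: £146,940 + £29,388 = £176,328

£176,328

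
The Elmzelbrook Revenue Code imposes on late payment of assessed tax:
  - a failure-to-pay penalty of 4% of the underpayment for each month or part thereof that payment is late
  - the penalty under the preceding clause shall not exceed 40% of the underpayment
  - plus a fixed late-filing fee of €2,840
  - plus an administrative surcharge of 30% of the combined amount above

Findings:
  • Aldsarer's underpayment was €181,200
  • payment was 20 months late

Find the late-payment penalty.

Accrued rate: 4% × 20 = 80%, capped at 40% → 40%
Failure-to-pay penalty: 40% of €181,200 = €72,480
Penalty before surcharge: €72,480 + €2,840 = €75,320
Administrative surcharge: 30% of €75,320 = €22,596
Total penalty: €75,320 + €22,596 = €97,916

€97,916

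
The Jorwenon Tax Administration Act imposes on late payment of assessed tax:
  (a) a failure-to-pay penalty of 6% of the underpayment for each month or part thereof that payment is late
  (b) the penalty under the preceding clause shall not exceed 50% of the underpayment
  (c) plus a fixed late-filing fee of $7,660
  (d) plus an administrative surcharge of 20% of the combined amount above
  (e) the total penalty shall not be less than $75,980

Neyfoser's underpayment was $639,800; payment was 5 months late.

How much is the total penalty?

Accrued rate: 6% × 5 = 30%, capped at 50% → 30%
Failure-to-pay penalty: 30% of $639,800 = $191,940
Penalty before surcharge: $191,940 + $7,660 = $199,600
Administrative surcharge: 20% of $199,600 = $39,920
Total penalty: $199,600 + $39,920 = $239,520
Minimum $75,980: $239,520 meets the minimum, no increase.

Penalty: $239,520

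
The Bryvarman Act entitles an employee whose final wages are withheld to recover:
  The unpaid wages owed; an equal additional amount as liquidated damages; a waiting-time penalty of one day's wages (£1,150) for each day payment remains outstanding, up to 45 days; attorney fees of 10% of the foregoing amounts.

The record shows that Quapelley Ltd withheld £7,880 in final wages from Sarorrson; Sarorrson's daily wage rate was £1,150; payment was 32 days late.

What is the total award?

Liquidated damages (equal amount): £7,880
Penalty days: min(32, 45) = 32
Waiting-time penalty: 32 × £1,150 = £36,800
Subtotal: £7,880 + £7,880 + £36,800 = £52,560
Attorney fees: 10% of £52,560 = £5,256
Total award: £52,560 + £5,256 = £57,816

£57,816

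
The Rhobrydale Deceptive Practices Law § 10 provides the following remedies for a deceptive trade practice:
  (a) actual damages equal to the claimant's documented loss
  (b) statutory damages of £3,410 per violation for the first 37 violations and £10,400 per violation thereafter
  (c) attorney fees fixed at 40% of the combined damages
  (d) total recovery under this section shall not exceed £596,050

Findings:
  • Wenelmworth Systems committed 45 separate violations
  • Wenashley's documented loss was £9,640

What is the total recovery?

£306,614

First 37 violations: 37 × £3,410 = £126,170
Remaining violations: (45 − 37) × £10,400 = £83,200
Statutory damages: £126,170 + £83,200 = £209,370
Combined damages: £9,640 + £209,370 = £219,010
Attorney fees: 40% of £219,010 = £87,604
Total before cap: £219,010 + £87,604 = £306,614
Cap at £596,050: £306,614 is within the cap, no reduction.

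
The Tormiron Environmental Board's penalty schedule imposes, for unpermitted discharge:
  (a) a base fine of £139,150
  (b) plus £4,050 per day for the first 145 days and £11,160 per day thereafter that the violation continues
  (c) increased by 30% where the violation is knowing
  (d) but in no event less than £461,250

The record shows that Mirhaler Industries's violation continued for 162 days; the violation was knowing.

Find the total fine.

£1,190,956

First 145 days: 145 × £4,050 = £587,250
Remaining days: (162 − 145) × £11,160 = £189,720
Per-day component: £587,250 + £189,720 = £776,970
Base plus per-day: £139,150 + £776,970 = £916,120
Enhancement: 30% of £916,120 = £274,836
Enhanced fine: £916,120 + £274,836 = £1,190,956
Minimum £461,250: £1,190,956 meets the minimum, no increase.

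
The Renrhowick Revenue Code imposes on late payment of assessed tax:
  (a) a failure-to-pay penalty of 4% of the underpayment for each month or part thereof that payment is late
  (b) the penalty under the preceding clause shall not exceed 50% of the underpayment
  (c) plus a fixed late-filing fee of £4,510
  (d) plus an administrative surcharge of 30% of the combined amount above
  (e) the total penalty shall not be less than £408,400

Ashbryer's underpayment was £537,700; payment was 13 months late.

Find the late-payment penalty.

£408,400

Accrued rate: 4% × 13 = 52%, capped at 50% → 50%
Failure-to-pay penalty: 50% of £537,700 = £268,850
Penalty before surcharge: £268,850 + £4,510 = £273,360
Administrative surcharge: 30% of £273,360 = £82,008
Total penalty: £273,360 + £82,008 = £355,368
Minimum £408,400: £355,368 is below the minimum → £408,400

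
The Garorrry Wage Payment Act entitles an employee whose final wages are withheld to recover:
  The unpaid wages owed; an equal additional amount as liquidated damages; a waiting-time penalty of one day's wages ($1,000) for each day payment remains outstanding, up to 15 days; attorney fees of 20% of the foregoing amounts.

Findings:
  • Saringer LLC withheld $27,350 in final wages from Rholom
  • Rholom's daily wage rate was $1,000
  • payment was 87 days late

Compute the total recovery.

$83,640

Liquidated damages (equal amount): $27,350
Penalty days: min(87, 15) = 15
Waiting-time penalty: 15 × $1,000 = $15,000
Subtotal: $27,350 + $27,350 + $15,000 = $69,700
Attorney fees: 20% of $69,700 = $13,940
Total award: $69,700 + $13,940 = $83,640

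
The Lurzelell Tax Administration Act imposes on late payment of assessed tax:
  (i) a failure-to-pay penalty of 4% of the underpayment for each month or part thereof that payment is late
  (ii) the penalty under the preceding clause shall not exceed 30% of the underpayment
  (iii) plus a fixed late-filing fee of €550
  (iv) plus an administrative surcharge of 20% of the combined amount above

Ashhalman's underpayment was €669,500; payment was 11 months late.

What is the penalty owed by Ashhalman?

€241,680

Accrued rate: 4% × 11 = 44%, capped at 30% → 30%
Failure-to-pay penalty: 30% of €669,500 = €200,850
Penalty before surcharge: €200,850 + €550 = €201,400
Administrative surcharge: 20% of €201,400 = €40,280
Total penalty: €201,400 + €40,280 = €241,680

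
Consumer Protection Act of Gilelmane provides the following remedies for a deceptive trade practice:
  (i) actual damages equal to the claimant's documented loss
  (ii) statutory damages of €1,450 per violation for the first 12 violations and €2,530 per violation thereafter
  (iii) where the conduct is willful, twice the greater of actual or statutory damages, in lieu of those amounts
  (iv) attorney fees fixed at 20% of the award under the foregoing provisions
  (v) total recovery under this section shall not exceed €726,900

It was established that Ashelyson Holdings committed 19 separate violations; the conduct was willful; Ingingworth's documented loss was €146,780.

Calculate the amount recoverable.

First 12 violations: 12 × €1,450 = €17,400
Remaining violations: (19 − 12) × €2,530 = €17,710
Statutory damages: €17,400 + €17,710 = €35,110
Greater of actual damages (€146,780) or statutory damages (€35,110): €146,780
Doubled: 2 × €146,780 = €293,560
Attorney fees: 20% of €293,560 = €58,712
Total before cap: €293,560 + €58,712 = €352,272
Cap at €726,900: €352,272 is within the cap, no reduction.

€352,272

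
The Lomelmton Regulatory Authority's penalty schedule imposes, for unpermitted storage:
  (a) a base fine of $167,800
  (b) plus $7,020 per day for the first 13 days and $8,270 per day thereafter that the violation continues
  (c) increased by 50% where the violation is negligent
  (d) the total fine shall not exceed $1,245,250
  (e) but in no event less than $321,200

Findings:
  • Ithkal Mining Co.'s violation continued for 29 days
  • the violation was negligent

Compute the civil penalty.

First 13 days: 13 × $7,020 = $91,260
Remaining days: (29 − 13) × $8,270 = $132,320
Per-day component: $91,260 + $132,320 = $223,580
Base plus per-day: $167,800 + $223,580 = $391,380
Enhancement: 50% of $391,380 = $195,690
Enhanced fine: $391,380 + $195,690 = $587,070
Cap at $1,245,250: $587,070 is within the cap, no reduction.
Minimum $321,200: $587,070 meets the minimum, no increase.

$587,070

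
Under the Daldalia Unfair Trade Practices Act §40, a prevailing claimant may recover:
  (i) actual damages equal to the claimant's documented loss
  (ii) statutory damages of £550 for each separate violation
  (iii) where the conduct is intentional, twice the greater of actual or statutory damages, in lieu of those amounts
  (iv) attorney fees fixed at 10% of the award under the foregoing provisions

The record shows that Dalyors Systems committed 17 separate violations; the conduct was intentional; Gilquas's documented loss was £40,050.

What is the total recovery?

£88,110

Statutory damages: 17 × £550 = £9,350
Greater of actual damages (£40,050) or statutory damages (£9,350): £40,050
Doubled: 2 × £40,050 = £80,100
Attorney fees: 10% of £80,100 = £8,010
Total recovery: £80,100 + £8,010 = £88,110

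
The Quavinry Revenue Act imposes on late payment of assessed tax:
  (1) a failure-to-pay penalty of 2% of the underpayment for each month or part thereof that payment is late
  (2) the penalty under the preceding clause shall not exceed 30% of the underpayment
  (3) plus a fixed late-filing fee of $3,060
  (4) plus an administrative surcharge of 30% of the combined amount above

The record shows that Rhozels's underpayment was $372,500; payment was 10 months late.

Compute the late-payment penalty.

$100,828

Accrued rate: 2% × 10 = 20%, capped at 30% → 20%
Failure-to-pay penalty: 20% of $372,500 = $74,500
Penalty before surcharge: $74,500 + $3,060 = $77,560
Administrative surcharge: 30% of $77,560 = $23,268
Total penalty: $77,560 + $23,268 = $100,828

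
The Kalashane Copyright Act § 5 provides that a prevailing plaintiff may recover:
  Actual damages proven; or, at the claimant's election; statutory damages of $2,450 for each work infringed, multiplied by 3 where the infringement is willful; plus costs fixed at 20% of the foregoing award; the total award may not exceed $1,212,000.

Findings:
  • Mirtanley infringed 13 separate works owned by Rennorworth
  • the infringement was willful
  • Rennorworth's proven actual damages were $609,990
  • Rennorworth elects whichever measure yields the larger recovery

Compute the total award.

Statutory damages: 13 × $2,450 = $31,850
Trebled: 3 × $31,850 = $95,550
Greater of actual damages ($609,990) or enhanced statutory damages ($95,550): $609,990
Costs: 20% of $609,990 = $121,998
Award plus costs: $609,990 + $121,998 = $731,988
Cap at $1,212,000: $731,988 is within the cap, no reduction.

$731,988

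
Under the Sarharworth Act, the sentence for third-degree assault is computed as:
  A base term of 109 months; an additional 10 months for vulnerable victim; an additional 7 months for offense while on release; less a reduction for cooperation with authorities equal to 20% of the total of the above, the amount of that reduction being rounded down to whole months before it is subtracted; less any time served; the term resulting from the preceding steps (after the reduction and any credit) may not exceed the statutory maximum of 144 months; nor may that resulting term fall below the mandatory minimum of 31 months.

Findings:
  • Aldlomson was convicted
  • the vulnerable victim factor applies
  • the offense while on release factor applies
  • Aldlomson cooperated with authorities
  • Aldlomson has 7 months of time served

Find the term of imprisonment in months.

94 months

Vulnerable victim enhancement: +10 months
Offense while on release enhancement: +7 months
Adjusted term: 109 months + 10 months + 7 months = 126 months
Cooperation with authorities reduction: 20% of 126 months = 25 months (rounded down)
After reduction: 126 − 25 = 101 months
Less time served: 101 months − 7 months = 94 months
Cap at 144 months: 94 months is within the cap, no reduction.
Minimum 31 months: 94 months meets the minimum, no increase.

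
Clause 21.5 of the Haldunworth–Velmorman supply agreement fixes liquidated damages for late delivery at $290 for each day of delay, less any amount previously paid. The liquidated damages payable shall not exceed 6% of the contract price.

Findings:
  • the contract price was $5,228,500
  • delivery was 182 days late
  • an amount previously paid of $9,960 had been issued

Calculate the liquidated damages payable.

$42,820

Per-day damages: 182 × $290 = $52,780
Less amount previously paid: $52,780 − $9,960 = $42,820
Cap: 6% of $5,228,500 = $313,710
Cap at $313,710: $42,820 is within the cap, no reduction.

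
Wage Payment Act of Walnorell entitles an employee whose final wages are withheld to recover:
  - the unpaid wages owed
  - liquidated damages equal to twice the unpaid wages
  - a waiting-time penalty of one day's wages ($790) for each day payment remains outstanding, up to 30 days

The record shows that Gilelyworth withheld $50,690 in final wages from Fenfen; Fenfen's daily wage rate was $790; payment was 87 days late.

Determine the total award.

Doubled: 2 × $50,690 = $101,380
Penalty days: min(87, 30) = 30
Waiting-time penalty: 30 × $790 = $23,700
Total award: $50,690 + $101,380 + $23,700 = $175,770

$175,770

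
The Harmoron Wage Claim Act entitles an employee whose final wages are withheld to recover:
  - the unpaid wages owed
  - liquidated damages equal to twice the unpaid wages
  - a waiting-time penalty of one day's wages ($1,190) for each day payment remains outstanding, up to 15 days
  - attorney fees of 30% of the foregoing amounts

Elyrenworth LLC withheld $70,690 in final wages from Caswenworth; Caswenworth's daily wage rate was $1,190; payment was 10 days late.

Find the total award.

Doubled: 2 × $70,690 = $141,380
Penalty days: min(10, 15) = 10
Waiting-time penalty: 10 × $1,190 = $11,900
Subtotal: $70,690 + $141,380 + $11,900 = $223,970
Attorney fees: 30% of $223,970 = $67,191
Total award: $223,970 + $67,191 = $291,161

$291,161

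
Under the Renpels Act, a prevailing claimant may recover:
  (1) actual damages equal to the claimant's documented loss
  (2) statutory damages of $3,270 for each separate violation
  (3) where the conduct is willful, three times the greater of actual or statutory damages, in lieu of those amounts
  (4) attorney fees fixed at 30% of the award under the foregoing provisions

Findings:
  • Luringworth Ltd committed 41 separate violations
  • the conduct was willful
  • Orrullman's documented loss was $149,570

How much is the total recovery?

$583,323

Statutory damages: 41 × $3,270 = $134,070
Greater of actual damages ($149,570) or statutory damages ($134,070): $149,570
Trebled: 3 × $149,570 = $448,710
Attorney fees: 30% of $448,710 = $134,613
Total recovery: $448,710 + $134,613 = $583,323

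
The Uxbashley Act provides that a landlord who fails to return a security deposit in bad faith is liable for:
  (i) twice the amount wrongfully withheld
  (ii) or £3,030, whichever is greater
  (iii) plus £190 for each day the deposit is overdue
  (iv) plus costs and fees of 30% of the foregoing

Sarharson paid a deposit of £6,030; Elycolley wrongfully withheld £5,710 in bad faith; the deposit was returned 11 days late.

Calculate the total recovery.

£17,563

Doubled: 2 × £5,710 = £11,420
Minimum £3,030: £11,420 meets the minimum, no increase.
Late-return penalty: 11 × £190 = £2,090
Damages plus late penalty: £11,420 + £2,090 = £13,510
Costs and fees: 30% of £13,510 = £4,053
Total recovery: £13,510 + £4,053 = £17,563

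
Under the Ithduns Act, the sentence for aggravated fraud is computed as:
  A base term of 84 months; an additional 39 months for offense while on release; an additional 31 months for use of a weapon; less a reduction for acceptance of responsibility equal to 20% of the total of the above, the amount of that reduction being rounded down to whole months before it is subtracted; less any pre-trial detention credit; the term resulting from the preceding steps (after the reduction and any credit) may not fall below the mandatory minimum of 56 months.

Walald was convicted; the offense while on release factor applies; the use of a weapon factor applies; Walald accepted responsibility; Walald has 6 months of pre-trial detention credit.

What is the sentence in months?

118 months

Offense while on release enhancement: +39 months
Use of a weapon enhancement: +31 months
Adjusted term: 84 months + 39 months + 31 months = 154 months
Acceptance of responsibility reduction: 20% of 154 months = 30 months (rounded down)
After reduction: 154 − 30 = 124 months
Less pre-trial detention credit: 124 months − 6 months = 118 months
Minimum 56 months: 118 months meets the minimum, no increase.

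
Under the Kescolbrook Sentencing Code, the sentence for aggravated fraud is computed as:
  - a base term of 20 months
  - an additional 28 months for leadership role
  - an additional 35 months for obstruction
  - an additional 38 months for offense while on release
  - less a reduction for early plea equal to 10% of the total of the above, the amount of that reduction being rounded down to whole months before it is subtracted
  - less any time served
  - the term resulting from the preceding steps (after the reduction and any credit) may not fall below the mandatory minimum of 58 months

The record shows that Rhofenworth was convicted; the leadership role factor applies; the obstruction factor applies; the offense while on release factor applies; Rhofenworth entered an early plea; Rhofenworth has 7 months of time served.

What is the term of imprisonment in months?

Leadership role enhancement: +28 months
Obstruction enhancement: +35 months
Offense while on release enhancement: +38 months
Adjusted term: 20 months + 28 months + 35 months + 38 months = 121 months
Early plea reduction: 10% of 121 months = 12 months (rounded down)
After reduction: 121 − 12 = 109 months
Less time served: 109 months − 7 months = 102 months
Minimum 58 months: 102 months meets the minimum, no increase.

102 months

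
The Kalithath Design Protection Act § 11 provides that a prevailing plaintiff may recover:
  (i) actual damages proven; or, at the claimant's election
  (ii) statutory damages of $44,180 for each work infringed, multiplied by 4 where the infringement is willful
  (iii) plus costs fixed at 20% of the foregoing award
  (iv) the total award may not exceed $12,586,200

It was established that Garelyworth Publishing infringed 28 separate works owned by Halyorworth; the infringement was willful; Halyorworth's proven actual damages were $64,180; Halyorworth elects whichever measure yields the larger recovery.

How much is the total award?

Statutory damages: 28 × $44,180 = $1,237,040
Multiplied by 4: 4 × $1,237,040 = $4,948,160
Greater of actual damages ($64,180) or enhanced statutory damages ($4,948,160): $4,948,160
Costs: 20% of $4,948,160 = $989,632
Award plus costs: $4,948,160 + $989,632 = $5,937,792
Cap at $12,586,200: $5,937,792 is within the cap, no reduction.

$5,937,792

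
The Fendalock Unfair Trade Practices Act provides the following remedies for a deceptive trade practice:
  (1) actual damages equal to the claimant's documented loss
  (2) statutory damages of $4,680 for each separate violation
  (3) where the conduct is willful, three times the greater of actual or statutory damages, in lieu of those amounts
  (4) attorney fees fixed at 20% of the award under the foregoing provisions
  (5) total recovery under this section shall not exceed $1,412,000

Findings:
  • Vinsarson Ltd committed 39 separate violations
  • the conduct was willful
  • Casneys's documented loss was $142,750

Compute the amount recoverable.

Statutory damages: 39 × $4,680 = $182,520
Greater of actual damages ($142,750) or statutory damages ($182,520): $182,520
Trebled: 3 × $182,520 = $547,560
Attorney fees: 20% of $547,560 = $109,512
Total before cap: $547,560 + $109,512 = $657,072
Cap at $1,412,000: $657,072 is within the cap, no reduction.

Total recovery: $657,072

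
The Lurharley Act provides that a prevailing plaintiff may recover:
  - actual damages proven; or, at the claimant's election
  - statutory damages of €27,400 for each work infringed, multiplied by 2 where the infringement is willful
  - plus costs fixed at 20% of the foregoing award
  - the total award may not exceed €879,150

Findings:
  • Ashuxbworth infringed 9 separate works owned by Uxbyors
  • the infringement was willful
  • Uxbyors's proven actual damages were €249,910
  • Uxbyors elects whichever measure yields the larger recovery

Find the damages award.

€591,840

Statutory damages: 9 × €27,400 = €246,600
Doubled: 2 × €246,600 = €493,200
Greater of actual damages (€249,910) or enhanced statutory damages (€493,200): €493,200
Costs: 20% of €493,200 = €98,640
Award plus costs: €493,200 + €98,640 = €591,840
Cap at €879,150: €591,840 is within the cap, no reduction.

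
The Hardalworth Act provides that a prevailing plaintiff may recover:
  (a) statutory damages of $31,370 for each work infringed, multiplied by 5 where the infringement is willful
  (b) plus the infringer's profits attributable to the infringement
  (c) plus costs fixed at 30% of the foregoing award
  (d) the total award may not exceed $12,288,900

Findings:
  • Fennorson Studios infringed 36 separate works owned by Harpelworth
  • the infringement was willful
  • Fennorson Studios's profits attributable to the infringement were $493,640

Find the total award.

$7,982,312

Statutory damages: 36 × $31,370 = $1,129,320
Multiplied by 5: 5 × $1,129,320 = $5,646,600
Combined award: $5,646,600 + $493,640 = $6,140,240
Costs: 30% of $6,140,240 = $1,842,072
Award plus costs: $6,140,240 + $1,842,072 = $7,982,312
Cap at $12,288,900: $7,982,312 is within the cap, no reduction.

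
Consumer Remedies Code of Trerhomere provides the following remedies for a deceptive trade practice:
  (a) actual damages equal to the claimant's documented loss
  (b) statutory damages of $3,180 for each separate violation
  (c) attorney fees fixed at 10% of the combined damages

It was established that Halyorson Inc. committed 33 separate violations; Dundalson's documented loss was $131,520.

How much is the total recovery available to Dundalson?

Statutory damages: 33 × $3,180 = $104,940
Combined damages: $131,520 + $104,940 = $236,460
Attorney fees: 10% of $236,460 = $23,646
Total recovery: $236,460 + $23,646 = $260,106

$260,106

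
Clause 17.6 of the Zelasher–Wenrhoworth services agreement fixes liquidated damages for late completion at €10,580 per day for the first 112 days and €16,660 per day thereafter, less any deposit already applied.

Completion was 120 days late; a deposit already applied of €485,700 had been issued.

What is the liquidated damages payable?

First 112 days: 112 × €10,580 = €1,184,960
Remaining days: (120 − 112) × €16,660 = €133,280
Accrued per-day damages: €1,184,960 + €133,280 = €1,318,240
Less deposit already applied: €1,318,240 − €485,700 = €832,540

Liquidated damages: €832,540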